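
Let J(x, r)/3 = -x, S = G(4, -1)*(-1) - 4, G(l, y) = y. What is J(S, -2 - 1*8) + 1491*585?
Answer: 872244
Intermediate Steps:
S = -3 (S = -1*(-1) - 4 = 1 - 4 = -3)
J(x, r) = -3*x (J(x, r) = 3*(-x) = -3*x)
J(S, -2 - 1*8) + 1491*585 = -3*(-3) + 1491*585 = 9 + 872235 = 872244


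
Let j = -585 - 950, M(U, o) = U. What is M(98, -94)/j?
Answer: -98/1535 ≈ -0.063844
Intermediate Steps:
j = -1535
M(98, -94)/j = 98/(-1535) = 98*(-1/1535) = -98/1535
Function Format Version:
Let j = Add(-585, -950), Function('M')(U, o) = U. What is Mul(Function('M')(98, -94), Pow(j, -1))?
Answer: Rational(-98, 1535) ≈ -0.063844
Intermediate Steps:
j = -1535
Mul(Function('M')(98, -94), Pow(j, -1)) = Mul(98, Pow(-1535, -1)) = Mul(98, Rational(-1, 1535)) = Rational(-98, 1535)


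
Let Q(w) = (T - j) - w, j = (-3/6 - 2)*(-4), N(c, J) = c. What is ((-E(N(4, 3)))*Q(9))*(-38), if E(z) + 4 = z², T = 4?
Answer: -6840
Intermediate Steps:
E(z) = -4 + z²
j = 10 (j = (-3*⅙ - 2)*(-4) = (-½ - 2)*(-4) = -5/2*(-4) = 10)
Q(w) = -6 - w (Q(w) = (4 - 1*10) - w = (4 - 10) - w = -6 - w)
((-E(N(4, 3)))*Q(9))*(-38) = ((-(-4 + 4²))*(-6 - 1*9))*(-38) = ((-(-4 + 16))*(-6 - 9))*(-38) = (-1*12*(-15))*(-38) = -12*(-15)*(-38) = 180*(-38) = -6840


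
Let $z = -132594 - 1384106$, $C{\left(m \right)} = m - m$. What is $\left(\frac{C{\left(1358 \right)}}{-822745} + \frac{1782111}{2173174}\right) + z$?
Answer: $- \frac{3296051223689}{2173174} \approx -1.5167 \cdot 10^{6}$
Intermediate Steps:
$C{\left(m \right)} = 0$
$z = -1516700$
$\left(\frac{C{\left(1358 \right)}}{-822745} + \frac{1782111}{2173174}\right) + z = \left(\frac{0}{-822745} + \frac{1782111}{2173174}\right) - 1516700 = \left(0 \left(- \frac{1}{822745}\right) + 1782111 \cdot \frac{1}{2173174}\right) - 1516700 = \left(0 + \frac{1782111}{2173174}\right) - 1516700 = \frac{1782111}{2173174} - 1516700 = - \frac{3296051223689}{2173174}$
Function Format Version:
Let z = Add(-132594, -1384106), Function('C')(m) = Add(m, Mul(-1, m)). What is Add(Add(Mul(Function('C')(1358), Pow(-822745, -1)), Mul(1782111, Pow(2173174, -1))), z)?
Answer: Rational(-3296051223689, 2173174) ≈ -1.5167e+6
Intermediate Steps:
Function('C')(m) = 0
z = -1516700
Add(Add(Mul(Function('C')(1358), Pow(-822745, -1)), Mul(1782111, Pow(2173174, -1))), z) = Add(Add(Mul(0, Pow(-822745, -1)), Mul(1782111, Pow(2173174, -1))), -1516700) = Add(Add(Mul(0, Rational(-1, 822745)), Mul(1782111, Rational(1, 2173174))), -1516700) = Add(Add(0, Rational(1782111, 2173174)), -1516700) = Add(Rational(1782111, 2173174), -1516700) = Rational(-3296051223689, 2173174)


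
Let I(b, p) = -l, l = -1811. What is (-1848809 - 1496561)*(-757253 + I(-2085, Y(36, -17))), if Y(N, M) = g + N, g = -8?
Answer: 2527233003540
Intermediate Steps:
Y(N, M) = -8 + N
I(b, p) = 1811 (I(b, p) = -1*(-1811) = 1811)
(-1848809 - 1496561)*(-757253 + I(-2085, Y(36, -17))) = (-1848809 - 1496561)*(-757253 + 1811) = -3345370*(-755442) = 2527233003540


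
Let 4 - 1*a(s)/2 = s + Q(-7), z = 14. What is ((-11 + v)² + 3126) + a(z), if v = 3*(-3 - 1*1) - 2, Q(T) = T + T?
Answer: 3759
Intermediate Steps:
Q(T) = 2*T
a(s) = 36 - 2*s (a(s) = 8 - 2*(s + 2*(-7)) = 8 - 2*(s - 14) = 8 - 2*(-14 + s) = 8 + (28 - 2*s) = 36 - 2*s)
v = -14 (v = 3*(-3 - 1) - 2 = 3*(-4) - 2 = -12 - 2 = -14)
((-11 + v)² + 3126) + a(z) = ((-11 - 14)² + 3126) + (36 - 2*14) = ((-25)² + 3126) + (36 - 28) = (625 + 3126) + 8 = 3751 + 8 = 3759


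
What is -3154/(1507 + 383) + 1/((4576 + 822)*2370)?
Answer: -268999601/161195076 ≈ -1.6688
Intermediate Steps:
-3154/(1507 + 383) + 1/((4576 + 822)*2370) = -3154/1890 + (1/2370)/5398 = -3154*1/1890 + (1/5398)*(1/2370) = -1577/945 + 1/12793260 = -268999601/161195076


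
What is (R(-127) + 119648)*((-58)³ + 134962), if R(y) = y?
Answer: -7189188150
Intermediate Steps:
(R(-127) + 119648)*((-58)³ + 134962) = (-127 + 119648)*((-58)³ + 134962) = 119521*(-195112 + 134962) = 119521*(-60150) = -7189188150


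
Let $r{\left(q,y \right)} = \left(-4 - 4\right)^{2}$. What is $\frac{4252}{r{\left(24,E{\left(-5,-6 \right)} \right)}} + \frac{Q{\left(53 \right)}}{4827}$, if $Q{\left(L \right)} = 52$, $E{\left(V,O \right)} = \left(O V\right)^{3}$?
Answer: $\frac{5131933}{77232} \approx 66.448$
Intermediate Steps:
$E{\left(V,O \right)} = O^{3} V^{3}$
$r{\left(q,y \right)} = 64$ ($r{\left(q,y \right)} = \left(-8\right)^{2} = 64$)
$\frac{4252}{r{\left(24,E{\left(-5,-6 \right)} \right)}} + \frac{Q{\left(53 \right)}}{4827} = \frac{4252}{64} + \frac{52}{4827} = 4252 \cdot \frac{1}{64} + 52 \cdot \frac{1}{4827} = \frac{1063}{16} + \frac{52}{4827} = \frac{5131933}{77232}$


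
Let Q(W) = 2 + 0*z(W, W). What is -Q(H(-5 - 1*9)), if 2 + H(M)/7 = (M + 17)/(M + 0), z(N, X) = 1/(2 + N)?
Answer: -2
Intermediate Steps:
H(M) = -14 + 7*(17 + M)/M (H(M) = -14 + 7*((M + 17)/(M + 0)) = -14 + 7*((17 + M)/M) = -14 + 7*(17 + M)/M)
Q(W) = 2 (Q(W) = 2 + 0/(2 + W) = 2 + 0 = 2)
-Q(H(-5 - 1*9)) = -1*2 = -2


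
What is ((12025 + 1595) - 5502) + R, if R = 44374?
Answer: 52492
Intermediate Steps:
((12025 + 1595) - 5502) + R = ((12025 + 1595) - 5502) + 44374 = (13620 - 5502) + 44374 = 8118 + 44374 = 52492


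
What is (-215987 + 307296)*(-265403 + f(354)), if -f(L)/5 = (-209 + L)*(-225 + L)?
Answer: -32773356752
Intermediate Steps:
f(L) = -5*(-225 + L)*(-209 + L) (f(L) = -5*(-209 + L)*(-225 + L) = -5*(-225 + L)*(-209 + L))
(-215987 + 307296)*(-265403 + f(354)) = (-215987 + 307296)*(-265403 + (-235125 - 5*354² + 2170*354)) = 91309*(-265403 + (-235125 - 5*125316 + 768180)) = 91309*(-265403 + (-235125 - 626580 + 768180)) = 91309*(-265403 - 93525) = 91309*(-358928) = -32773356752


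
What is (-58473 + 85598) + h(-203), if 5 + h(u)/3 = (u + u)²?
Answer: 521618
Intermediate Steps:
h(u) = -15 + 12*u² (h(u) = -15 + 3*(u + u)² = -15 + 3*(2*u)² = -15 + 3*(4*u²) = -15 + 12*u²)
(-58473 + 85598) + h(-203) = (-58473 + 85598) + (-15 + 12*(-203)²) = 27125 + (-15 + 12*41209) = 27125 + (-15 + 494508) = 27125 + 494493 = 521618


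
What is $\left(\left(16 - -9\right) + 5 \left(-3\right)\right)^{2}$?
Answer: $100$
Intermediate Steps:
$\left(\left(16 - -9\right) + 5 \left(-3\right)\right)^{2} = \left(\left(16 + 9\right) - 15\right)^{2} = \left(25 - 15\right)^{2} = 10^{2} = 100$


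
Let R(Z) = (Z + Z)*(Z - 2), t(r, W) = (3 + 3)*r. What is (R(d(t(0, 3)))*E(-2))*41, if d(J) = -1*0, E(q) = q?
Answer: 0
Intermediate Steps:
t(r, W) = 6*r
d(J) = 0
R(Z) = 2*Z*(-2 + Z) (R(Z) = (2*Z)*(-2 + Z) = 2*Z*(-2 + Z))
(R(d(t(0, 3)))*E(-2))*41 = ((2*0*(-2 + 0))*(-2))*41 = ((2*0*(-2))*(-2))*41 = (0*(-2))*41 = 0*41 = 0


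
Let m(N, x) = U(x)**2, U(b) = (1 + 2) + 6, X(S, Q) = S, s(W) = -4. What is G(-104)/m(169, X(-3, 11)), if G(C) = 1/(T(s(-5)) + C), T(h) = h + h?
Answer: -1/9072 ≈ -0.00011023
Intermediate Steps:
U(b) = 9 (U(b) = 3 + 6 = 9)
T(h) = 2*h
G(C) = 1/(-8 + C) (G(C) = 1/(2*(-4) + C) = 1/(-8 + C))
m(N, x) = 81 (m(N, x) = 9**2 = 81)
G(-104)/m(169, X(-3, 11)) = 1/(-8 - 104*81) = (1/81)/(-112) = -1/112*1/81 = -1/9072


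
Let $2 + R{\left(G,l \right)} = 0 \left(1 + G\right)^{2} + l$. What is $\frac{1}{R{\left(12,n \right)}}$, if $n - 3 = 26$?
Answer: $\frac{1}{27} \approx 0.037037$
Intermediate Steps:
$n = 29$ ($n = 3 + 26 = 29$)
$R{\left(G,l \right)} = -2 + l$ ($R{\left(G,l \right)} = -2 + \left(0 \left(1 + G\right)^{2} + l\right) = -2 + \left(0 + l\right) = -2 + l$)
$\frac{1}{R{\left(12,n \right)}} = \frac{1}{-2 + 29} = \frac{1}{27}$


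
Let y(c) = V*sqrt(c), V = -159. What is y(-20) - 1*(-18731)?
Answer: 18731 - 318*I*sqrt(5) ≈ 18731.0 - 711.07*I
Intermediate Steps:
y(c) = -159*sqrt(c)
y(-20) - 1*(-18731) = -318*I*sqrt(5) - 1*(-18731) = -318*I*sqrt(5) + 18731 = 18731 - 318*I*sqrt(5)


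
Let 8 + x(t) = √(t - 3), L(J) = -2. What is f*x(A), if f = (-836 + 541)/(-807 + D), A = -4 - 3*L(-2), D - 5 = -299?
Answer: -2360/1101 + 295*I/1101 ≈ -2.1435 + 0.26794*I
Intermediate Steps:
D = -294 (D = 5 - 299 = -294)
A = 2 (A = -4 - 3*(-2) = -4 + 6 = 2)
x(t) = -8 + √(-3 + t) (x(t) = -8 + √(t - 3) = -8 + √(-3 + t))
f = 295/1101 (f = (-836 + 541)/(-807 - 294) = -295/(-1101) = -295*(-1/1101) = 295/1101 ≈ 0.26794)
f*x(A) = 295*(-8 + √(-3 + 2))/1101 = 295*(-8 + √(-1))/1101 = 295*(-8 + I)/1101 = -2360/1101 + 295*I/1101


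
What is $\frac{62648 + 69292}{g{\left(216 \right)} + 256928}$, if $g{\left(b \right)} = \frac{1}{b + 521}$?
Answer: $\frac{97239780}{189355937} \approx 0.51353$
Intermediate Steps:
$g{\left(b \right)} = \frac{1}{521 + b}$
$\frac{62648 + 69292}{g{\left(216 \right)} + 256928} = \frac{62648 + 69292}{\frac{1}{521 + 216} + 256928} = \frac{131940}{\frac{1}{737} + 256928} = \frac{131940}{\frac{189355937}{737}} = 131940 \cdot \frac{737}{189355937} = \frac{97239780}{189355937}$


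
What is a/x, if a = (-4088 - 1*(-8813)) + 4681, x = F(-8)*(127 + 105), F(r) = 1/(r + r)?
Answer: -18812/29 ≈ -648.69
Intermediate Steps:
F(r) = 1/(2*r)
x = -29/2 (x = ((1/2)/(-8))*(127 + 105) = ((1/2)*(-1/8))*232 = -1/16*232 = -29/2 ≈ -14.500)
a = 9406 (a = (-4088 + 8813) + 4681 = 4725 + 4681 = 9406)
a/x = 9406/(-29/2) = 9406*(-2/29) = -18812/29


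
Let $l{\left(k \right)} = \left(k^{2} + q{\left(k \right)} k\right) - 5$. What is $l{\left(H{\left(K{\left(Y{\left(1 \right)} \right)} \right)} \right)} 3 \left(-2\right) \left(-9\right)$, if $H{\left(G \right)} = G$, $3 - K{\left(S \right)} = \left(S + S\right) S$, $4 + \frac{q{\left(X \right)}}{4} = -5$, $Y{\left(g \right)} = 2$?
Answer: $10800$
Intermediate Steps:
$q{\left(X \right)} = -36$ ($q{\left(X \right)} = -16 + 4 \left(-5\right) = -16 - 20 = -36$)
$K{\left(S \right)} = 3 - 2 S^{2}$ ($K{\left(S \right)} = 3 - \left(S + S\right) S = 3 - 2 S S = 3 - 2 S^{2}$)
$l{\left(k \right)} = -5 + k^{2} - 36 k$ ($l{\left(k \right)} = \left(k^{2} - 36 k\right) - 5 = -5 + k^{2} - 36 k$)
$l{\left(H{\left(K{\left(Y{\left(1 \right)} \right)} \right)} \right)} 3 \left(-2\right) \left(-9\right) = \left(-5 + \left(3 - 2 \cdot 2^{2}\right)^{2} - 36 \left(3 - 2 \cdot 2^{2}\right)\right) 3 \left(-2\right) \left(-9\right) = \left(-5 + \left(3 - 8\right)^{2} - 36 \left(3 - 8\right)\right) \left(\left(-6\right) \left(-9\right)\right) = \left(-5 + \left(3 - 8\right)^{2} - 36 \left(3 - 8\right)\right) 54 = \left(-5 + \left(-5\right)^{2} - -180\right) 54 = \left(-5 + 25 + 180\right) 54 = 200 \cdot 54 = 10800$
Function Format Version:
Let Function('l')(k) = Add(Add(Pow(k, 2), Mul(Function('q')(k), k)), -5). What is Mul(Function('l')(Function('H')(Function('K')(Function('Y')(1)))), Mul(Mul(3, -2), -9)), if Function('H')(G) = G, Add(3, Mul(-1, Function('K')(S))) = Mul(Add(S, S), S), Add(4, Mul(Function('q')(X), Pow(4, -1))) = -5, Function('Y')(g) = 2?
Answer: 10800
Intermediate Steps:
Function('q')(X) = -36 (Function('q')(X) = Add(-16, Mul(4, -5)) = Add(-16, -20) = -36)
Function('K')(S) = Add(3, Mul(-2, Pow(S, 2))) (Function('K')(S) = Add(3, Mul(-1, Mul(Add(S, S), S))) = Add(3, Mul(-1, Mul(Mul(2, S), S))) = Add(3, Mul(-1, Mul(2, Pow(S, 2)))) = Add(3, Mul(-2, Pow(S, 2))))
Function('l')(k) = Add(-5, Pow(k, 2), Mul(-36, k)) (Function('l')(k) = Add(Add(Pow(k, 2), Mul(-36, k)), -5) = Add(-5, Pow(k, 2), Mul(-36, k)))
Mul(Function('l')(Function('H')(Function('K')(Function('Y')(1)))), Mul(Mul(3, -2), -9)) = Mul(Add(-5, Pow(Add(3, Mul(-2, Pow(2, 2))), 2), Mul(-36, Add(3, Mul(-2, Pow(2, 2))))), Mul(Mul(3, -2), -9)) = Mul(Add(-5, Pow(Add(3, Mul(-2, 4)), 2), Mul(-36, Add(3, Mul(-2, 4)))), Mul(-6, -9)) = Mul(Add(-5, Pow(Add(3, -8), 2), Mul(-36, Add(3, -8))), 54) = Mul(Add(-5, Pow(-5, 2), Mul(-36, -5)), 54) = Mul(Add(-5, 25, 180), 54) = Mul(200, 54) = 10800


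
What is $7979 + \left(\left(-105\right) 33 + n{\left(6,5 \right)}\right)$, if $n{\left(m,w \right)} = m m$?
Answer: $4550$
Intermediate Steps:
$n{\left(m,w \right)} = m^{2}$
$7979 + \left(\left(-105\right) 33 + n{\left(6,5 \right)}\right) = 7979 + \left(\left(-105\right) 33 + 6^{2}\right) = 7979 + \left(-3465 + 36\right) = 7979 - 3429 = 4550$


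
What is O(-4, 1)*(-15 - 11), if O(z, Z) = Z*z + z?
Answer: 208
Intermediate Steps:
O(z, Z) = z + Z*z
O(-4, 1)*(-15 - 11) = (-4*(1 + 1))*(-15 - 11) = -4*2*(-26) = -8*(-26) = 208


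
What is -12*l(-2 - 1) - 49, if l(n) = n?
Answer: -13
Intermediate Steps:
-12*l(-2 - 1) - 49 = -12*(-2 - 1) - 49 = -12*(-3) - 49 = 36 - 49 = -13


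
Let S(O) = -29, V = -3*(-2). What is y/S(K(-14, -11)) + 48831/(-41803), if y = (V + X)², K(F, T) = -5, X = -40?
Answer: -49740367/1212287 ≈ -41.030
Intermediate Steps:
V = 6
y = 1156 (y = (6 - 40)² = (-34)² = 1156)
y/S(K(-14, -11)) + 48831/(-41803) = 1156/(-29) + 48831/(-41803) = 1156*(-1/29) + 48831*(-1/41803) = -1156/29 - 48831/41803 = -49740367/1212287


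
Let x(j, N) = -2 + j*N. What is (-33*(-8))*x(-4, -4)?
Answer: 3696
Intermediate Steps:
x(j, N) = -2 + N*j
(-33*(-8))*x(-4, -4) = (-33*(-8))*(-2 - 4*(-4)) = 264*(-2 + 16) = 264*14 = 3696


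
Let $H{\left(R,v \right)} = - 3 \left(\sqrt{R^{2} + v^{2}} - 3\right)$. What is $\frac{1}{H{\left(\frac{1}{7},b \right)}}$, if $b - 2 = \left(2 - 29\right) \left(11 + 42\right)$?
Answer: $- \frac{49}{100059569} - \frac{7 \sqrt{100060010}}{300178707} \approx -0.00023375$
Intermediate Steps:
$b = -1429$ ($b = 2 + \left(2 - 29\right) \left(11 + 42\right) = 2 - 1431 = -1429$)
$H{\left(R,v \right)} = 9 - 3 \sqrt{R^{2} + v^{2}}$ ($H{\left(R,v \right)} = - 3 \left(-3 + \sqrt{R^{2} + v^{2}}\right) = 9 - 3 \sqrt{R^{2} + v^{2}}$)
$\frac{1}{H{\left(\frac{1}{7},b \right)}} = \frac{1}{9 - 3 \sqrt{\left(\frac{1}{7}\right)^{2} + \left(-1429\right)^{2}}} = \frac{1}{9 - 3 \sqrt{\left(\frac{1}{7}\right)^{2} + 2042041}} = \frac{1}{9 - 3 \sqrt{\frac{1}{49} + 2042041}} = \frac{1}{9 - 3 \sqrt{\frac{100060010}{49}}} = \frac{1}{9 - 3 \frac{\sqrt{100060010}}{7}} = \frac{1}{9 - \frac{3 \sqrt{100060010}}{7}}$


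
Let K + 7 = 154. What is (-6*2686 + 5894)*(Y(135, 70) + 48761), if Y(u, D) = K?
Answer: -499937576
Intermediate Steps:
K = 147 (K = -7 + 154 = 147)
Y(u, D) = 147
(-6*2686 + 5894)*(Y(135, 70) + 48761) = (-6*2686 + 5894)*(147 + 48761) = (-16116 + 5894)*48908 = -10222*48908 = -499937576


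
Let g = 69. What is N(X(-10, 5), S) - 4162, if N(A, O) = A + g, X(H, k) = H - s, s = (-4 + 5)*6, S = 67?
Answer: -4109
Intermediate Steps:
s = 6 (s = 1*6 = 6)
X(H, k) = -6 + H (X(H, k) = H - 1*6 = H - 6 = -6 + H)
N(A, O) = 69 + A (N(A, O) = A + 69 = 69 + A)
N(X(-10, 5), S) - 4162 = (69 + (-6 - 10)) - 4162 = (69 - 16) - 4162 = 53 - 4162 = -4109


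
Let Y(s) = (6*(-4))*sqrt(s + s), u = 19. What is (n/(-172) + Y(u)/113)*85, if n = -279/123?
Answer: 7905/7052 - 2040*sqrt(38)/113 ≈ -110.17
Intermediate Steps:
n = -93/41 (n = -279*1/123 = -93/41 ≈ -2.2683)
Y(s) = -24*sqrt(2)*sqrt(s)
(n/(-172) + Y(u)/113)*85 = (-93/41/(-172) - 24*sqrt(2)*sqrt(19)/113)*85 = (-93/41*(-1/172) - 24*sqrt(38)*(1/113))*85 = (93/7052 - 24*sqrt(38)/113)*85 = 7905/7052 - 2040*sqrt(38)/113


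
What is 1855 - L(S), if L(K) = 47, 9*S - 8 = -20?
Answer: 1808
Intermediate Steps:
S = -4/3 (S = 8/9 + (⅑)*(-20) = 8/9 - 20/9 = -4/3 ≈ -1.3333)
1855 - L(S) = 1855 - 1*47 = 1855 - 47 = 1808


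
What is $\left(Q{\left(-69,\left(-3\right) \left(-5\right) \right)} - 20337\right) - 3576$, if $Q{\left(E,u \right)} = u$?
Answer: $-23898$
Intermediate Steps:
$\left(Q{\left(-69,\left(-3\right) \left(-5\right) \right)} - 20337\right) - 3576 = \left(\left(-3\right) \left(-5\right) - 20337\right) - 3576 = \left(15 - 20337\right) - 3576 = -20322 - 3576 = -23898$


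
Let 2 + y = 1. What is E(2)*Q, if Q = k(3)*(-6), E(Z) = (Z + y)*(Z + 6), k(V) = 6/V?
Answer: -96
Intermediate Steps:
y = -1 (y = -2 + 1 = -1)
E(Z) = (-1 + Z)*(6 + Z) (E(Z) = (Z - 1)*(Z + 6) = (-1 + Z)*(6 + Z))
Q = -12 (Q = (6/3)*(-6) = (6*(⅓))*(-6) = 2*(-6) = -12)
E(2)*Q = (-6 + 2² + 5*2)*(-12) = (-6 + 4 + 10)*(-12) = 8*(-12) = -96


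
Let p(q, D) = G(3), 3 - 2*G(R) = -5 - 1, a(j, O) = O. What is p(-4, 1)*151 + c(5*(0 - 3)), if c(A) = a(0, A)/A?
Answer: 1361/2 ≈ 680.50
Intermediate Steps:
G(R) = 9/2 (G(R) = 3/2 - (-5 - 1)/2 = 3/2 - 1/2*(-6) = 3/2 + 3 = 9/2)
p(q, D) = 9/2
c(A) = 1 (c(A) = A/A = 1)
p(-4, 1)*151 + c(5*(0 - 3)) = (9/2)*151 + 1 = 1359/2 + 1 = 1361/2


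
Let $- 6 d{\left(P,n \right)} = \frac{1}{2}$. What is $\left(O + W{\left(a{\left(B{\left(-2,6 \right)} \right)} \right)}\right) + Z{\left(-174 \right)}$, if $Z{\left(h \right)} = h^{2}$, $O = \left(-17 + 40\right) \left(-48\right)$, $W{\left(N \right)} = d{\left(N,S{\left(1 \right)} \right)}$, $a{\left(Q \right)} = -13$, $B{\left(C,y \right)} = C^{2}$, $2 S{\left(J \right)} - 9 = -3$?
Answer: $\frac{350063}{12} \approx 29172.0$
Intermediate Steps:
$S{\left(J \right)} = 3$ ($S{\left(J \right)} = \frac{9}{2} + \frac{1}{2} \left(-3\right) = \frac{9}{2} - \frac{3}{2} = 3$)
$d{\left(P,n \right)} = - \frac{1}{12}$ ($d{\left(P,n \right)} = - \frac{1}{6 \cdot 2} = \left(- \frac{1}{6}\right) \frac{1}{2} = - \frac{1}{12}$)
$W{\left(N \right)} = - \frac{1}{12}$
$O = -1104$ ($O = 23 \left(-48\right) = -1104$)
$\left(O + W{\left(a{\left(B{\left(-2,6 \right)} \right)} \right)}\right) + Z{\left(-174 \right)} = \left(-1104 - \frac{1}{12}\right) + \left(-174\right)^{2} = - \frac{13249}{12} + 30276 = \frac{350063}{12}$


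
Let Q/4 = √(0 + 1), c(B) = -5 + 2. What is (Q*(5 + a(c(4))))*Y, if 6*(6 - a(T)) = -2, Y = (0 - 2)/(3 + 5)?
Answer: -34/3 ≈ -11.333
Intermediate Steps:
c(B) = -3
Y = -¼ (Y = -2/8 = -2*⅛ = -¼ ≈ -0.25000)
a(T) = 19/3 (a(T) = 6 - ⅙*(-2) = 6 + ⅓ = 19/3)
Q = 4 (Q = 4*√(0 + 1) = 4*√1 = 4*1 = 4)
(Q*(5 + a(c(4))))*Y = (4*(5 + 19/3))*(-¼) = (4*(34/3))*(-¼) = (136/3)*(-¼) = -34/3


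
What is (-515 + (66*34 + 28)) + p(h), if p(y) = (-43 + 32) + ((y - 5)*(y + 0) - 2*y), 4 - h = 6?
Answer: 1764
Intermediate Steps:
h = -2 (h = 4 - 1*6 = 4 - 6 = -2)
p(y) = -11 - 2*y + y*(-5 + y) (p(y) = -11 + ((-5 + y)*y - 2*y) = -11 + (y*(-5 + y) - 2*y) = -11 + (-2*y + y*(-5 + y)) = -11 - 2*y + y*(-5 + y))
(-515 + (66*34 + 28)) + p(h) = (-515 + (66*34 + 28)) + (-11 + (-2)² - 7*(-2)) = (-515 + (2244 + 28)) + (-11 + 4 + 14) = (-515 + 2272) + 7 = 1757 + 7 = 1764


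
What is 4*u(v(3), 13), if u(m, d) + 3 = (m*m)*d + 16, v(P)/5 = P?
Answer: 11752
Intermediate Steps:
v(P) = 5*P
u(m, d) = 13 + d*m² (u(m, d) = -3 + ((m*m)*d + 16) = -3 + (m²*d + 16) = -3 + (d*m² + 16) = -3 + (16 + d*m²) = 13 + d*m²)
4*u(v(3), 13) = 4*(13 + 13*(5*3)²) = 4*(13 + 13*15²) = 4*(13 + 13*225) = 4*(13 + 2925) = 4*2938 = 11752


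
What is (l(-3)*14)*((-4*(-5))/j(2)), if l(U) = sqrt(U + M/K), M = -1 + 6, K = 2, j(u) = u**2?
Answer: 35*I*sqrt(2) ≈ 49.497*I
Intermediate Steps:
M = 5
l(U) = sqrt(5/2 + U) (l(U) = sqrt(U + 5/2) = sqrt(5/2 + U))
(l(-3)*14)*((-4*(-5))/j(2)) = ((sqrt(10 + 4*(-3))/2)*14)*((-4*(-5))/(2**2)) = ((sqrt(10 - 12)/2)*14)*(20/4) = ((sqrt(-2)/2)*14)*(20*(1/4)) = (((I*sqrt(2))/2)*14)*5 = ((I*sqrt(2)/2)*14)*5 = (7*I*sqrt(2))*5 = 35*I*sqrt(2)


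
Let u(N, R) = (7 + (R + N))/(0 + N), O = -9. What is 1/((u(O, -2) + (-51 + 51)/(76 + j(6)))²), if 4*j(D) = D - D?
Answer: 81/16 ≈ 5.0625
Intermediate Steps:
j(D) = 0 (j(D) = (D - D)/4 = (¼)*0 = 0)
u(N, R) = (7 + N + R)/N (u(N, R) = (7 + (N + R))/N = (7 + N + R)/N)
1/((u(O, -2) + (-51 + 51)/(76 + j(6)))²) = 1/(((7 - 9 - 2)/(-9) + (-51 + 51)/(76 + 0))²) = 1/((-⅑*(-4) + 0/76)²) = 1/((4/9 + 0*(1/76))²) = 1/((4/9 + 0)²) = 1/((4/9)²) = 1/(16/81) = 81/16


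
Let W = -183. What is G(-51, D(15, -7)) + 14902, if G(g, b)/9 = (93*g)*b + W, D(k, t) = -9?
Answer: 397438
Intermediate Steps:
G(g, b) = -1647 + 837*b*g (G(g, b) = 9*((93*g)*b - 183) = 9*(93*b*g - 183) = 9*(-183 + 93*b*g) = -1647 + 837*b*g)
G(-51, D(15, -7)) + 14902 = (-1647 + 837*(-9)*(-51)) + 14902 = (-1647 + 384183) + 14902 = 382536 + 14902 = 397438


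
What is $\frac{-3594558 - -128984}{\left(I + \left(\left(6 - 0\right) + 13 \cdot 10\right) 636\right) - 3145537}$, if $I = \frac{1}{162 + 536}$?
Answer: $\frac{2418970652}{2135210617} \approx 1.1329$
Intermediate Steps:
$I = \frac{1}{698} \approx 0.0014327$
$\frac{-3594558 - -128984}{\left(I + \left(\left(6 - 0\right) + 13 \cdot 10\right) 636\right) - 3145537} = \frac{-3594558 - -128984}{\left(\frac{1}{698} + \left(\left(6 - 0\right) + 13 \cdot 10\right) 636\right) - 3145537} = \frac{-3594558 + 128984}{\left(\frac{1}{698} + \left(\left(6 + 0\right) + 130\right) 636\right) - 3145537} = - \frac{3465574}{\left(\frac{1}{698} + \left(6 + 130\right) 636\right) - 3145537} = - \frac{3465574}{\left(\frac{1}{698} + 136 \cdot 636\right) - 3145537} = - \frac{3465574}{\left(\frac{1}{698} + 86496\right) - 3145537} = - \frac{3465574}{\frac{60374209}{698} - 3145537} = - \frac{3465574}{- \frac{2135210617}{698}} = \left(-3465574\right) \left(- \frac{698}{2135210617}\right) = \frac{2418970652}{2135210617}$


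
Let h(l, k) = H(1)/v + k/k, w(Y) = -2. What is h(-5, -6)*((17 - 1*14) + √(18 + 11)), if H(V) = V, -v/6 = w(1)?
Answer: 13/4 + 13*√29/12 ≈ 9.0839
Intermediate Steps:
v = 12 (v = -6*(-2) = 12)
h(l, k) = 13/12 (h(l, k) = 1/12 + k/k = 1*(1/12) + 1 = 1/12 + 1 = 13/12)
h(-5, -6)*((17 - 1*14) + √(18 + 11)) = 13*((17 - 1*14) + √(18 + 11))/12 = 13*((17 - 14) + √29)/12 = 13*(3 + √29)/12 = 13/4 + 13*√29/12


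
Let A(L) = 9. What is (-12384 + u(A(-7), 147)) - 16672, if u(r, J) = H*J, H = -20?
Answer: -31996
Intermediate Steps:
u(r, J) = -20*J
(-12384 + u(A(-7), 147)) - 16672 = (-12384 - 20*147) - 16672 = (-12384 - 2940) - 16672 = -15324 - 16672 = -31996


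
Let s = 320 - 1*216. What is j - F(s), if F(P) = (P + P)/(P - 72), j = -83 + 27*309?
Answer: 16507/2 ≈ 8253.5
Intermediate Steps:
j = 8260 (j = -83 + 8343 = 8260)
s = 104 (s = 320 - 216 = 104)
F(P) = 2*P/(-72 + P) (F(P) = (2*P)/(-72 + P) = 2*P/(-72 + P))
j - F(s) = 8260 - 2*104/(-72 + 104) = 8260 - 2*104/32 = 8260 - 1*13/2 = 8260 - 13/2 = 16507/2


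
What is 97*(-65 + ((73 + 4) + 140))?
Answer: 14744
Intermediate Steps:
97*(-65 + ((73 + 4) + 140)) = 97*(-65 + (77 + 140)) = 97*(-65 + 217) = 97*152 = 14744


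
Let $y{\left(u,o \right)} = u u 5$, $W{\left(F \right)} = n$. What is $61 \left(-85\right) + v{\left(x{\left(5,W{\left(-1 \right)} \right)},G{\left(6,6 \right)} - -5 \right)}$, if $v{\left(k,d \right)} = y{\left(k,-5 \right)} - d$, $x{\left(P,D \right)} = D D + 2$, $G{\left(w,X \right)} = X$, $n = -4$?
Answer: $-3576$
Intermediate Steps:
$W{\left(F \right)} = -4$
$y{\left(u,o \right)} = 5 u^{2}$ ($y{\left(u,o \right)} = u^{2} \cdot 5 = 5 u^{2}$)
$x{\left(P,D \right)} = 2 + D^{2}$ ($x{\left(P,D \right)} = D^{2} + 2 = 2 + D^{2}$)
$v{\left(k,d \right)} = - d + 5 k^{2}$ ($v{\left(k,d \right)} = 5 k^{2} - d = - d + 5 k^{2}$)
$61 \left(-85\right) + v{\left(x{\left(5,W{\left(-1 \right)} \right)},G{\left(6,6 \right)} - -5 \right)} = 61 \left(-85\right) - \left(6 + 5 - 5 \left(2 + \left(-4\right)^{2}\right)^{2}\right) = -5185 + \left(- (6 + 5) + 5 \left(2 + 16\right)^{2}\right) = -5185 + \left(\left(-1\right) 11 + 5 \cdot 18^{2}\right) = -5185 + \left(-11 + 5 \cdot 324\right) = -5185 + \left(-11 + 1620\right) = -5185 + 1609 = -3576$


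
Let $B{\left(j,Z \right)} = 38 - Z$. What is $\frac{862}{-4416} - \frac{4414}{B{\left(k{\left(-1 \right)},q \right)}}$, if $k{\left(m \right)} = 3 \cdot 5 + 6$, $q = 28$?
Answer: $- \frac{4875211}{11040} \approx -441.6$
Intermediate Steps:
$k{\left(m \right)} = 21$ ($k{\left(m \right)} = 15 + 6 = 21$)
$\frac{862}{-4416} - \frac{4414}{B{\left(k{\left(-1 \right)},q \right)}} = \frac{862}{-4416} - \frac{4414}{38 - 28} = 862 \left(- \frac{1}{4416}\right) - \frac{4414}{38 - 28} = - \frac{431}{2208} - \frac{4414}{10} = - \frac{431}{2208} - \frac{2207}{5} = - \frac{4875211}{11040}$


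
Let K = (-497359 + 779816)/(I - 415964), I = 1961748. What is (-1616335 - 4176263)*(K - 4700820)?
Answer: 678897349553260467/24932 ≈ 2.7230e+13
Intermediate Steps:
K = 282457/1545784 (K = (-497359 + 779816)/(1961748 - 415964) = 282457/1545784 ≈ 0.18273)
(-1616335 - 4176263)*(K - 4700820) = (-1616335 - 4176263)*(282457/1545784 - 4700820) = -5792598*(-7266452060423/1545784) = 678897349553260467/24932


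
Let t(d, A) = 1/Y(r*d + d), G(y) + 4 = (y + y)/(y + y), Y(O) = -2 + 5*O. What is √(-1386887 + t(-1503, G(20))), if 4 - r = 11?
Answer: I*√176215066252990/11272 ≈ 1177.7*I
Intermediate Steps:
r = -7 (r = 4 - 1*11 = 4 - 11 = -7)
G(y) = -3 (G(y) = -4 + (y + y)/(y + y) = -4 + (2*y)/((2*y)) = -4 + (2*y)*(1/(2*y)) = -4 + 1 = -3)
t(d, A) = 1/(-2 - 30*d) (t(d, A) = 1/(-2 + 5*(-7*d + d)) = 1/(-2 + 5*(-6*d)) = 1/(-2 - 30*d))
√(-1386887 + t(-1503, G(20))) = √(-1386887 + 1/(2*(-1 - 15*(-1503)))) = √(-1386887 + 1/(2*(-1 + 22545))) = √(-1386887 + (½)/22544) = √(-1386887 + (½)*(1/22544)) = √(-1386887 + 1/45088) = √(-62531961055/45088) = I*√176215066252990/11272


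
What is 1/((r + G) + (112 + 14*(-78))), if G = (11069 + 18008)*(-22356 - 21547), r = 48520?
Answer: -1/1276519991 ≈ -7.8338e-10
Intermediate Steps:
G = -1276567531 (G = 29077*(-43903) = -1276567531)
1/((r + G) + (112 + 14*(-78))) = 1/((48520 - 1276567531) + (112 + 14*(-78))) = 1/(-1276519011 + (112 - 1092)) = 1/(-1276519011 - 980) = 1/(-1276519991) = -1/1276519991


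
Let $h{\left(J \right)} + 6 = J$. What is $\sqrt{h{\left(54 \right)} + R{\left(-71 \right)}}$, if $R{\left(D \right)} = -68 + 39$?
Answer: $\sqrt{19} \approx 4.3589$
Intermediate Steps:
$h{\left(J \right)} = -6 + J$
$R{\left(D \right)} = -29$
$\sqrt{h{\left(54 \right)} + R{\left(-71 \right)}} = \sqrt{\left(-6 + 54\right) - 29} = \sqrt{48 - 29} = \sqrt{19}$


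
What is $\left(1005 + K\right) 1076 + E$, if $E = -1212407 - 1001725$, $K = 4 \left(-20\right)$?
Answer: $-1218832$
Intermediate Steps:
$K = -80$
$E = -2214132$ ($E = -1212407 - 1001725 = -2214132$)
$\left(1005 + K\right) 1076 + E = \left(1005 - 80\right) 1076 - 2214132 = 925 \cdot 1076 - 2214132 = 995300 - 2214132 = -1218832$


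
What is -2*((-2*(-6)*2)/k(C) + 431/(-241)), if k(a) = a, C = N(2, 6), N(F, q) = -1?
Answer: 12430/241 ≈ 51.577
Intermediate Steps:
C = -1
-2*((-2*(-6)*2)/k(C) + 431/(-241)) = -2*((-2*(-6)*2)/(-1) + 431/(-241)) = -2*((12*2)*(-1) + 431*(-1/241)) = -2*(24*(-1) - 431/241) = -2*(-24 - 431/241) = -2*(-6215/241) = 12430/241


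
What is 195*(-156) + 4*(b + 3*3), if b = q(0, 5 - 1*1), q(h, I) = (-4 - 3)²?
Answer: -30188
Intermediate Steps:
q(h, I) = 49 (q(h, I) = (-7)² = 49)
b = 49
195*(-156) + 4*(b + 3*3) = 195*(-156) + 4*(49 + 3*3) = -30420 + 4*(49 + 9) = -30420 + 4*58 = -30420 + 232 = -30188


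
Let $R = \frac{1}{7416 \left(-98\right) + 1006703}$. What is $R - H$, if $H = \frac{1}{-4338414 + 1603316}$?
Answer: $\frac{3015033}{765649658630} \approx 3.9379 \cdot 10^{-6}$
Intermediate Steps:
$H = - \frac{1}{2735098}$ ($H = \frac{1}{-2735098} = - \frac{1}{2735098} \approx -3.6562 \cdot 10^{-7}$)
$R = \frac{1}{279935}$ ($R = \frac{1}{-726768 + 1006703} = \frac{1}{279935} \approx 3.5723 \cdot 10^{-6}$)
$R - H = \frac{1}{279935} - - \frac{1}{2735098} = \frac{1}{279935} + \frac{1}{2735098} = \frac{3015033}{765649658630}$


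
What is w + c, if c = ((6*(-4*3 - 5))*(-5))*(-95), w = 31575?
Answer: -16875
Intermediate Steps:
c = -48450 (c = ((6*(-12 - 5))*(-5))*(-95) = ((6*(-17))*(-5))*(-95) = -102*(-5)*(-95) = 510*(-95) = -48450)
w + c = 31575 - 48450 = -16875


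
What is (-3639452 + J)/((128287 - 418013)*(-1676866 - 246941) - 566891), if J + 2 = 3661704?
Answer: 22250/557376339991 ≈ 3.9919e-8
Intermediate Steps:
J = 3661702 (J = -2 + 3661704 = 3661702)
(-3639452 + J)/((128287 - 418013)*(-1676866 - 246941) - 566891) = (-3639452 + 3661702)/((128287 - 418013)*(-1676866 - 246941) - 566891) = 22250/(-289726*(-1923807) - 566891) = 22250/(557376906882 - 566891) = 22250/557376339991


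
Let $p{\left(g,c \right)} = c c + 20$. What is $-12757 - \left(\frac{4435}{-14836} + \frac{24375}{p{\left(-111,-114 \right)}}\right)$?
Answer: $- \frac{615937295793}{48276344} \approx -12759.0$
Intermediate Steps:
$p{\left(g,c \right)} = 20 + c^{2}$ ($p{\left(g,c \right)} = c^{2} + 20 = 20 + c^{2}$)
$-12757 - \left(\frac{4435}{-14836} + \frac{24375}{p{\left(-111,-114 \right)}}\right) = -12757 - \left(\frac{4435}{-14836} + \frac{24375}{20 + \left(-114\right)^{2}}\right) = -12757 - \left(4435 \left(- \frac{1}{14836}\right) + \frac{24375}{20 + 12996}\right) = -12757 - \left(- \frac{4435}{14836} + \frac{24375}{13016}\right) = -12757 - \frac{75975385}{48276344} = - \frac{615937295793}{48276344}$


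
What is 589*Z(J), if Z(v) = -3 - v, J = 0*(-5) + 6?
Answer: -5301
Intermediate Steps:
J = 6 (J = 0 + 6 = 6)
589*Z(J) = 589*(-3 - 1*6) = 589*(-3 - 6) = 589*(-9) = -5301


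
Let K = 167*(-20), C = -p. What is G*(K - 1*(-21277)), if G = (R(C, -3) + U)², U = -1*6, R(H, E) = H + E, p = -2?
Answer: 878913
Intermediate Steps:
C = 2 (C = -1*(-2) = 2)
R(H, E) = E + H
U = -6
G = 49 (G = ((-3 + 2) - 6)² = (-1 - 6)² = (-7)² = 49)
K = -3340
G*(K - 1*(-21277)) = 49*(-3340 - 1*(-21277)) = 49*(-3340 + 21277) = 49*17937 = 878913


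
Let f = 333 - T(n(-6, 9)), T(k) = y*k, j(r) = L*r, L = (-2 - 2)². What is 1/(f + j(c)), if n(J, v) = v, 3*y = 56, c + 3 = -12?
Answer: -1/75 ≈ -0.013333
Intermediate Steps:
c = -15 (c = -3 - 12 = -15)
y = 56/3 (y = (⅓)*56 = 56/3 ≈ 18.667)
L = 16 (L = (-4)² = 16)
j(r) = 16*r
T(k) = 56*k/3
f = 165 (f = 333 - 56*9/3 = 333 - 1*168 = 333 - 168 = 165)
1/(f + j(c)) = 1/(165 + 16*(-15)) = 1/(165 - 240) = 1/(-75) = -1/75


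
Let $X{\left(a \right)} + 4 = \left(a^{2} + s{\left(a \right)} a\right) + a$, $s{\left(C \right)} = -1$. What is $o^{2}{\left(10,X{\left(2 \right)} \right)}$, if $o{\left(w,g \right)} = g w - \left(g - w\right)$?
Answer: $100$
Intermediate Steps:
$X{\left(a \right)} = -4 + a^{2}$ ($X{\left(a \right)} = -4 + \left(\left(a^{2} - a\right) + a\right) = -4 + a^{2}$)
$o{\left(w,g \right)} = w - g + g w$
$o^{2}{\left(10,X{\left(2 \right)} \right)} = \left(10 - \left(-4 + 2^{2}\right) + \left(-4 + 2^{2}\right) 10\right)^{2} = \left(10 - \left(-4 + 4\right) + \left(-4 + 4\right) 10\right)^{2} = \left(10 - 0 + 0 \cdot 10\right)^{2} = \left(10 + 0 + 0\right)^{2} = 10^{2} = 100$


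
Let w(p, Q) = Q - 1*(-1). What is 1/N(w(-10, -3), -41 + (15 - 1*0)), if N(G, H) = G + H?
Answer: -1/28 ≈ -0.035714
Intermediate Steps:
w(p, Q) = 1 + Q (w(p, Q) = Q + 1 = 1 + Q)
1/N(w(-10, -3), -41 + (15 - 1*0)) = 1/((1 - 3) + (-41 + (15 - 1*0))) = 1/(-2 + (-41 + (15 + 0))) = 1/(-2 + (-41 + 15)) = 1/(-2 - 26) = 1/(-28) = -1/28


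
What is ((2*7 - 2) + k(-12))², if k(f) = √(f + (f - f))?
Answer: 132 + 48*I*√3 ≈ 132.0 + 83.138*I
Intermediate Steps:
k(f) = √f (k(f) = √(f + 0) = √f)
((2*7 - 2) + k(-12))² = ((2*7 - 2) + √(-12))² = ((14 - 2) + 2*I*√3)² = (12 + 2*I*√3)²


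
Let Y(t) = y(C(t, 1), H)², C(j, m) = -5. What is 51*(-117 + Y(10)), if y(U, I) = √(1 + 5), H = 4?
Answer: -5661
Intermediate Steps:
y(U, I) = √6
Y(t) = 6 (Y(t) = (√6)² = 6)
51*(-117 + Y(10)) = 51*(-117 + 6) = 51*(-111) = -5661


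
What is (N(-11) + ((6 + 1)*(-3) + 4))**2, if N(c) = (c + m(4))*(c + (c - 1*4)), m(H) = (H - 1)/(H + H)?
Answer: 1075369/16 ≈ 67211.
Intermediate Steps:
m(H) = (-1 + H)/(2*H) (m(H) = (-1 + H)/((2*H)) = (-1 + H)*(1/(2*H)) = (-1 + H)/(2*H))
N(c) = (-4 + 2*c)*(3/8 + c) (N(c) = (c + (1/2)*(-1 + 4)/4)*(c + (c - 1*4)) = (c + (1/2)*(1/4)*3)*(c + (c - 4)) = (c + 3/8)*(c + (-4 + c)) = (3/8 + c)*(-4 + 2*c) = (-4 + 2*c)*(3/8 + c))
(N(-11) + ((6 + 1)*(-3) + 4))**2 = ((-3/2 + 2*(-11)**2 - 13/4*(-11)) + ((6 + 1)*(-3) + 4))**2 = ((-3/2 + 2*121 + 143/4) + (7*(-3) + 4))**2 = ((-3/2 + 242 + 143/4) + (-21 + 4))**2 = (1105/4 - 17)**2 = (1037/4)**2 = 1075369/16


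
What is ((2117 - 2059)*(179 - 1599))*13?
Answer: -1070680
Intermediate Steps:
((2117 - 2059)*(179 - 1599))*13 = (58*(-1420))*13 = -82360*13 = -1070680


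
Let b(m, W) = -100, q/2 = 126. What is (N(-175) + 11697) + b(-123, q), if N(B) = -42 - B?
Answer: 11730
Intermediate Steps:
q = 252 (q = 2*126 = 252)
(N(-175) + 11697) + b(-123, q) = ((-42 - 1*(-175)) + 11697) - 100 = ((-42 + 175) + 11697) - 100 = (133 + 11697) - 100 = 11830 - 100 = 11730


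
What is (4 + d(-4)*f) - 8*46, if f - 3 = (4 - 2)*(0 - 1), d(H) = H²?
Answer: -348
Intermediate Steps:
f = 1 (f = 3 + (4 - 2)*(0 - 1) = 3 + 2*(-1) = 3 - 2 = 1)
(4 + d(-4)*f) - 8*46 = (4 + (-4)²*1) - 8*46 = (4 + 16*1) - 368 = (4 + 16) - 368 = 20 - 368 = -348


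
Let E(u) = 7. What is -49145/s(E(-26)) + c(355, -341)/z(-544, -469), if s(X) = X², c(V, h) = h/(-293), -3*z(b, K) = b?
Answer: -7833269713/7810208 ≈ -1003.0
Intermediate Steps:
z(b, K) = -b/3
c(V, h) = -h/293 (c(V, h) = h*(-1/293) = -h/293)
-49145/s(E(-26)) + c(355, -341)/z(-544, -469) = -49145/(7²) + (-1/293*(-341))/((-⅓*(-544))) = -49145/49 + 341/(293*(544/3)) = -49145*1/49 + (341/293)*(3/544) = -49145/49 + 1023/159392 = -7833269713/7810208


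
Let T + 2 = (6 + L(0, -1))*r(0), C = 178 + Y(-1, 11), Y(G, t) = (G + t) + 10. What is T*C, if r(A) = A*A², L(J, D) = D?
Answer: -396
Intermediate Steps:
Y(G, t) = 10 + G + t
r(A) = A³
C = 198 (C = 178 + (10 - 1 + 11) = 178 + 20 = 198)
T = -2 (T = -2 + (6 - 1)*0³ = -2 + 5*0 = -2 + 0 = -2)
T*C = -2*198 = -396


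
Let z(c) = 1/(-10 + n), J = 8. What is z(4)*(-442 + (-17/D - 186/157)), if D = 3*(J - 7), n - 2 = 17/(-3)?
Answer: 211409/6437 ≈ 32.843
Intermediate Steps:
n = -11/3 (n = 2 + 17/(-3) = 2 + 17*(-1/3) = 2 - 17/3 = -11/3 ≈ -3.6667)
D = 3 (D = 3*(8 - 7) = 3*1 = 3)
z(c) = -3/41 (z(c) = 1/(-10 - 11/3) = 1/(-41/3) = -3/41)
z(4)*(-442 + (-17/D - 186/157)) = -3*(-442 + (-17/3 - 186/157))/41 = -3*(-442 - 3227/471)/41 = -3/41*(-211409/471) = 211409/6437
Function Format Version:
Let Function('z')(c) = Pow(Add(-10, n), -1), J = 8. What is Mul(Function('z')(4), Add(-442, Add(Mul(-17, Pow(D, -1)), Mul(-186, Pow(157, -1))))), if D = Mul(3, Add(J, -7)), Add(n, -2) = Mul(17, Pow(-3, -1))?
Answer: Rational(211409, 6437) ≈ 32.843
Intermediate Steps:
n = Rational(-11, 3) (n = Add(2, Mul(17, Pow(-3, -1))) = Add(2, Mul(17, Rational(-1, 3))) = Add(2, Rational(-17, 3)) = Rational(-11, 3) ≈ -3.6667)
D = 3 (D = Mul(3, Add(8, -7)) = Mul(3, 1) = 3)
Function('z')(c) = Rational(-3, 41) (Function('z')(c) = Pow(Add(-10, Rational(-11, 3)), -1) = Pow(Rational(-41, 3), -1) = Rational(-3, 41))
Mul(Function('z')(4), Add(-442, Add(Mul(-17, Pow(D, -1)), Mul(-186, Pow(157, -1))))) = Mul(Rational(-3, 41), Add(-442, Add(Mul(-17, Pow(3, -1)), Mul(-186, Pow(157, -1))))) = Mul(Rational(-3, 41), Add(-442, Add(Mul(-17, Rational(1, 3)), Mul(-186, Rational(1, 157))))) = Mul(Rational(-3, 41), Add(-442, Add(Rational(-17, 3), Rational(-186, 157)))) = Mul(Rational(-3, 41), Add(-442, Rational(-3227, 471))) = Mul(Rational(-3, 41), Rational(-211409, 471)) = Rational(211409, 6437)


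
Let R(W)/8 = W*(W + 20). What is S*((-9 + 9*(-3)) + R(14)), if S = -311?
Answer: -1173092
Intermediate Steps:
R(W) = 8*W*(20 + W) (R(W) = 8*(W*(W + 20)) = 8*(W*(20 + W)) = 8*W*(20 + W))
S*((-9 + 9*(-3)) + R(14)) = -311*((-9 + 9*(-3)) + 8*14*(20 + 14)) = -311*((-9 - 27) + 8*14*34) = -311*(-36 + 3808) = -311*3772 = -1173092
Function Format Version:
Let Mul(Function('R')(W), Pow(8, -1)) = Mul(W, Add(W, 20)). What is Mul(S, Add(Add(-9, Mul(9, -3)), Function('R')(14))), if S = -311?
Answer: -1173092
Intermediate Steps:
Function('R')(W) = Mul(8, W, Add(20, W)) (Function('R')(W) = Mul(8, Mul(W, Add(W, 20))) = Mul(8, Mul(W, Add(20, W))) = Mul(8, W, Add(20, W)))
Mul(S, Add(Add(-9, Mul(9, -3)), Function('R')(14))) = Mul(-311, Add(Add(-9, Mul(9, -3)), Mul(8, 14, Add(20, 14)))) = Mul(-311, Add(Add(-9, -27), Mul(8, 14, 34))) = Mul(-311, Add(-36, 3808)) = Mul(-311, 3772) = -1173092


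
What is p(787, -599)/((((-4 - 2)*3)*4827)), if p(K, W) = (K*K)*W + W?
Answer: 185501315/43443 ≈ 4270.0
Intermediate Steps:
p(K, W) = W + W*K**2 (p(K, W) = K**2*W + W = W*K**2 + W = W + W*K**2)
p(787, -599)/((((-4 - 2)*3)*4827)) = (-599*(1 + 787**2))/((((-4 - 2)*3)*4827)) = (-599*(1 + 619369))/((-6*3*4827)) = (-599*619370)/((-18*4827)) = -371002630/(-86886) = -371002630*(-1/86886) = 185501315/43443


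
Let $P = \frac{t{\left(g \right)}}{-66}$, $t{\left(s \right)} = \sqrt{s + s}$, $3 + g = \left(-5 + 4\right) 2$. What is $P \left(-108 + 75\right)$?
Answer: $\frac{i \sqrt{10}}{2} \approx 1.5811 i$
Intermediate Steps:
$g = -5$ ($g = -3 + \left(-5 + 4\right) 2 = -3 - 2 = -5$)
$t{\left(s \right)} = \sqrt{2} \sqrt{s}$ ($t{\left(s \right)} = \sqrt{2 s} = \sqrt{2} \sqrt{s}$)
$P = - \frac{i \sqrt{10}}{66}$ ($P = \frac{\sqrt{2} \sqrt{-5}}{-66} = \sqrt{2} i \sqrt{5} \left(- \frac{1}{66}\right) = i \sqrt{10} \left(- \frac{1}{66}\right) = - \frac{i \sqrt{10}}{66} \approx - 0.047913 i$)
$P \left(-108 + 75\right) = - \frac{i \sqrt{10}}{66} \left(-108 + 75\right) = - \frac{i \sqrt{10}}{66} \left(-33\right) = \frac{i \sqrt{10}}{2}$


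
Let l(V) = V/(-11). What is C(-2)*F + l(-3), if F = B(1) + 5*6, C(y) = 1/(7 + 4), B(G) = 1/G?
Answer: 34/11 ≈ 3.0909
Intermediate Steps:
l(V) = -V/11 (l(V) = V*(-1/11) = -V/11)
B(G) = 1/G
C(y) = 1/11
F = 31 (F = 1/1 + 5*6 = 1 + 30 = 31)
C(-2)*F + l(-3) = (1/11)*31 - 1/11*(-3) = 31/11 + 3/11 = 34/11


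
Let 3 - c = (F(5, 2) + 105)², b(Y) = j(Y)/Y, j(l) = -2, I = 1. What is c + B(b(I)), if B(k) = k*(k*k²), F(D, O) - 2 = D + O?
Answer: -12977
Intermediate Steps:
b(Y) = -2/Y
F(D, O) = 2 + D + O (F(D, O) = 2 + (D + O) = 2 + D + O)
c = -12993 (c = 3 - ((2 + 5 + 2) + 105)² = 3 - (9 + 105)² = 3 - 1*114² = 3 - 1*12996 = 3 - 12996 = -12993)
B(k) = k⁴ (B(k) = k*k³ = k⁴)
c + B(b(I)) = -12993 + (-2/1)⁴ = -12993 + (-2*1)⁴ = -12993 + (-2)⁴ = -12993 + 16 = -12977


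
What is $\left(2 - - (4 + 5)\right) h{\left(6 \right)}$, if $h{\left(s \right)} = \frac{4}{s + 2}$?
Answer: $\frac{11}{2} \approx 5.5$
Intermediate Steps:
$h{\left(s \right)} = \frac{4}{2 + s}$
$\left(2 - - (4 + 5)\right) h{\left(6 \right)} = \left(2 - - (4 + 5)\right) \frac{4}{2 + 6} = \left(2 - \left(-1\right) 9\right) \frac{4}{8} = \left(2 - -9\right) 4 \cdot \frac{1}{8} = \left(2 + 9\right) \frac{1}{2} = 11 \cdot \frac{1}{2} = \frac{11}{2}$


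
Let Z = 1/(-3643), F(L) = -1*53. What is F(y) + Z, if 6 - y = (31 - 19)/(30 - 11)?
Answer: -193080/3643 ≈ -53.000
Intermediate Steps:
y = 102/19 (y = 6 - (31 - 19)/(30 - 11) = 6 - 12/19 = 102/19 ≈ 5.3684)
F(L) = -53
Z = -1/3643 ≈ -0.00027450
F(y) + Z = -53 - 1/3643 = -193080/3643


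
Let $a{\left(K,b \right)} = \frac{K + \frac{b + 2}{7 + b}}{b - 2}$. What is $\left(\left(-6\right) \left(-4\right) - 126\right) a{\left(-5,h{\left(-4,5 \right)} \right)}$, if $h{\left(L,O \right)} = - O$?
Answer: $- \frac{663}{7} \approx -94.714$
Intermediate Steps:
$a{\left(K,b \right)} = \frac{K + \frac{2 + b}{7 + b}}{-2 + b}$
$\left(\left(-6\right) \left(-4\right) - 126\right) a{\left(-5,h{\left(-4,5 \right)} \right)} = \left(\left(-6\right) \left(-4\right) - 126\right) \frac{2 - 5 + 7 \left(-5\right) - 5 \left(\left(-1\right) 5\right)}{-14 + \left(\left(-1\right) 5\right)^{2} + 5 \left(\left(-1\right) 5\right)} = \left(24 - 126\right) \frac{2 - 5 - 35 - -25}{-14 + \left(-5\right)^{2} + 5 \left(-5\right)} = - 102 \frac{2 - 5 - 35 + 25}{-14 + 25 - 25} = - 102 \frac{1}{-14} \left(-13\right) = - 102 \left(\left(- \frac{1}{14}\right) \left(-13\right)\right) = \left(-102\right) \frac{13}{14} = - \frac{663}{7}$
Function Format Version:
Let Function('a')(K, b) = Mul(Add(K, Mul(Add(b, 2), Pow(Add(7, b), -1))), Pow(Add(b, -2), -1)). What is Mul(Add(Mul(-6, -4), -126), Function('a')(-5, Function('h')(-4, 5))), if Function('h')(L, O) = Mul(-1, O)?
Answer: Rational(-663, 7) ≈ -94.714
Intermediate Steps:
Function('a')(K, b) = Mul(Pow(Add(-2, b), -1), Add(K, Mul(Pow(Add(7, b), -1), Add(2, b)))) (Function('a')(K, b) = Mul(Add(K, Mul(Add(2, b), Pow(Add(7, b), -1))), Pow(Add(-2, b), -1)) = Mul(Add(K, Mul(Pow(Add(7, b), -1), Add(2, b))), Pow(Add(-2, b), -1)) = Mul(Pow(Add(-2, b), -1), Add(K, Mul(Pow(Add(7, b), -1), Add(2, b)))))
Mul(Add(Mul(-6, -4), -126), Function('a')(-5, Function('h')(-4, 5))) = Mul(Add(Mul(-6, -4), -126), Mul(Pow(Add(-14, Pow(Mul(-1, 5), 2), Mul(5, Mul(-1, 5))), -1), Add(2, Mul(-1, 5), Mul(7, -5), Mul(-5, Mul(-1, 5))))) = Mul(Add(24, -126), Mul(Pow(Add(-14, Pow(-5, 2), Mul(5, -5)), -1), Add(2, -5, -35, Mul(-5, -5)))) = Mul(-102, Mul(Pow(Add(-14, 25, -25), -1), Add(2, -5, -35, 25))) = Mul(-102, Mul(Pow(-14, -1), -13)) = Mul(-102, Mul(Rational(-1, 14), -13)) = Mul(-102, Rational(13, 14)) = Rational(-663, 7)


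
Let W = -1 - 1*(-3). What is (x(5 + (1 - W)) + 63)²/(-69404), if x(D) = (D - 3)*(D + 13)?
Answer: -1600/17351 ≈ -0.092214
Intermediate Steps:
W = 2 (W = -1 + 3 = 2)
x(D) = (-3 + D)*(13 + D)
(x(5 + (1 - W)) + 63)²/(-69404) = ((-39 + (5 + (1 - 1*2))² + 10*(5 + (1 - 1*2))) + 63)²/(-69404) = ((-39 + (5 + (1 - 2))² + 10*(5 + (1 - 2))) + 63)²*(-1/69404) = ((-39 + (5 - 1)² + 10*(5 - 1)) + 63)²*(-1/69404) = ((-39 + 4² + 10*4) + 63)²*(-1/69404) = ((-39 + 16 + 40) + 63)²*(-1/69404) = (17 + 63)²*(-1/69404) = 80²*(-1/69404) = 6400*(-1/69404) = -1600/17351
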